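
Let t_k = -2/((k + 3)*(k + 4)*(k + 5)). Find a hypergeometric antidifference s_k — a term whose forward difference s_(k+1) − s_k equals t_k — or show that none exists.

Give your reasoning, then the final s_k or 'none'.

s_k = k*(-k - 7)/(12*(k + 3)*(k + 4))

Step 1: r(k) = (k + 3)/(k + 6).
So A=k + 3 and B=k + 6, with C=1.
f must satisfy (k + 3)·f(k+1) − (k + 5)·f(k) = 1.
Bound: deg f ≤ 2.
Coefficient equations give f(k) = k*(k + 7)/24.
R(k) = B(k−1)·f(k)/C(k) = k*(k + 5)*(k + 7)/24; s_k = R·t_k = k*(-k - 7)/(12*(k + 3)*(k + 4)).
Check: Δs_k = -2/(k**3 + 12*k**2 + 47*k + 60). ✓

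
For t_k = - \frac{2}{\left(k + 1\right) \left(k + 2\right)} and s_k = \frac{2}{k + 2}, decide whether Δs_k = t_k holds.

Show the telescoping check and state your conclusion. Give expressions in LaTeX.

s_(k+1) = 2/(k + 3)
s_(k+1) − s_k = -2/((k + 2)*(k + 3))
(s_(k+1) − s_k) − t_k = 4/(k**3 + 6*k**2 + 11*k + 6)

Invalid: residual \frac{4}{k^{3} + 6 k^{2} + 11 k + 6} ≠ 0.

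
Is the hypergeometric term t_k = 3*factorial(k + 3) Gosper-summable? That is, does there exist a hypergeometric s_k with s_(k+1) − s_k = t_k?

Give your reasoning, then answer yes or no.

No — negative degree bound, so no certificate f.

t_(k+1)/t_k = k + 4.
Normal form (A,B,C) = (k + 4, 1, 1).
Set up (k + 4)·f(k+1) − (1)·f(k) − (1) = 0.
deg f ≤ -1 (via 1,0,0).
Negative degree bound (-1): no f exists, t_k not Gosper-summable.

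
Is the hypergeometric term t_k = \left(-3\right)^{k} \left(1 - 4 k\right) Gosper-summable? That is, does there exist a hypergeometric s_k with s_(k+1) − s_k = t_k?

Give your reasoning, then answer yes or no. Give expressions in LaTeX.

The ratio is 3*(-4*k - 3)/(4*k - 1).
Factor: A=-3; B=1; C=k - 1/4.
Solve (-3)·f(k+1) − (1)·f(k) = k - 1/4.
Degrees (0,0,1) ⇒ d ≤ 1.
Match coefficients ⇒ f(k) = -(k - 1)/4.
So s_k = (B(k−1)f/C)·t_k = (-(k - 1)/(4*k - 1))·t_k = (-3)**k*(k - 1).
s_(k+1) − s_k = (-3)**k*(1 - 4*k) = t_k.

Yes. s_k = \left(-3\right)^{k} \left(k - 1\right).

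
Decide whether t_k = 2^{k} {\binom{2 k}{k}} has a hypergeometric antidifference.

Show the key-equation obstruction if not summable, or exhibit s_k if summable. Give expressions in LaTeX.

No. Not Gosper-summable.

Compute t_(k+1)/t_k: get 4*(2*k + 1)/(k + 1).
Gosper form: A/B · C(k+1)/C(k) with A=8*k + 4, B=k + 1, C=1.
Solve (8*k + 4)·f(k+1) − (k)·f(k) = 1.
From deg A=1, deg B=1, deg C=0: d=-1.
deg f ≤ -1 is impossible — no certificate.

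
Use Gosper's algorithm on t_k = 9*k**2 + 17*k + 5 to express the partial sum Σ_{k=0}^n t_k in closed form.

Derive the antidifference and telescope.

S(n) = 3*n**3 + 13*n**2 + 15*n + 5

The ratio is (9*k**2 + 35*k + 31)/(9*k**2 + 17*k + 5).
Take A(k)=1, B(k)=1, C(k)=k**2 + 17*k/9 + 5/9.
Set up (1)·f(k+1) − (1)·f(k) − (k**2 + 17*k/9 + 5/9) = 0.
Degrees (0,0,2) ⇒ d ≤ 3.
A polynomial solution: f(k) = k*(3*k**2 + 4*k - 2)/9.
R(k) = B(k−1)·f(k)/C(k) = k*(3*k**2 + 4*k - 2)/(9*k**2 + 17*k + 5); s_k = R·t_k = k*(3*k**2 + 4*k - 2).
Verify: 9*k**2 + 17*k + 5 matches t_k.
s_(n+1) = 3*n**3 + 13*n**2 + 15*n + 5 and s_(0) = 0, so S(n) = 3*n**3 + 13*n**2 + 15*n + 5.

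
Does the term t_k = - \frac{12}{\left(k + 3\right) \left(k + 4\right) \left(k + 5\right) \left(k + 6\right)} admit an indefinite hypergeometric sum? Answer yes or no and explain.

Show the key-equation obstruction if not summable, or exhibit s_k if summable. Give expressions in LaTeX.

Yes. s_k = \frac{k \left(- k^{2} - 12 k - 47\right)}{15 \left(k + 3\right) \left(k + 4\right) \left(k + 5\right)}.

The ratio is (k + 3)/(k + 7).
Take A(k)=k + 3, B(k)=k + 7, C(k)=1.
Key eq: (k + 3)·f(k+1) = (k + 6)·f(k) + (1).
From deg A=1, deg B=1, deg C=0: d=3.
Coefficient equations give f(k) = k*(k**2 + 12*k + 47)/180.
Get s_k = R·t_k = k*(-k**2 - 12*k - 47)/(15*(k + 3)*(k + 4)*(k + 5)) with R(k) = B(k−1)f(k)/C(k) = k*(k + 6)*(k**2 + 12*k + 47)/180.
Verify: -12/(k**4 + 18*k**3 + 119*k**2 + 342*k + 360) matches t_k.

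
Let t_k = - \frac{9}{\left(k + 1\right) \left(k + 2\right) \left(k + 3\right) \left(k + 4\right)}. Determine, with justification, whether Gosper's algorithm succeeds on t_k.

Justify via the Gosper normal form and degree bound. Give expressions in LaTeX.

Yes. s_k = \frac{k \left(- k^{2} - 6 k - 11\right)}{2 \left(k + 1\right) \left(k + 2\right) \left(k + 3\right)}.

r(k) = (k + 1)/(k + 5) after simplifying.
Factor: A=k + 1; B=k + 5; C=1.
Key eq: (k + 1)·f(k+1) = (k + 4)·f(k) + (1).
deg f ≤ 3 (via 1,1,0).
A polynomial solution: f(k) = k*(k**2 + 6*k + 11)/18.
Then R = B(k−1)f/C = k*(k + 4)*(k**2 + 6*k + 11)/18, so s_k = R(k)·t_k = k*(-k**2 - 6*k - 11)/(2*(k + 1)*(k + 2)*(k + 3)).
Check: Δs_k = -9/(k**4 + 10*k**3 + 35*k**2 + 50*k + 24). ✓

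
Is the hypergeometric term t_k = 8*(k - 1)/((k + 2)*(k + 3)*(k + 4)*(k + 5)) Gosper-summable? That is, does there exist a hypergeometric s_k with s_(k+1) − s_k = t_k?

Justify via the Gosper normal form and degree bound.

Yes. s_k = -4*k/((k + 2)*(k + 3)*(k + 4)).

Step 1: r(k) = k*(k + 2)/((k - 1)*(k + 6)).
Factor: A=k + 2; B=k + 6; C=k - 1.
Key eq: (k + 2)·f(k+1) = (k + 5)·f(k) + (k - 1).
d = 3 from the (1,1,1) case.
A polynomial solution: f(k) = -k/2.
Then R = B(k−1)f/C = -k*(k + 5)/(2*(k - 1)), so s_k = R(k)·t_k = -4*k/((k + 2)*(k + 3)*(k + 4)).
Check: Δs_k = 8*(k - 1)/(k**4 + 14*k**3 + 71*k**2 + 154*k + 120). ✓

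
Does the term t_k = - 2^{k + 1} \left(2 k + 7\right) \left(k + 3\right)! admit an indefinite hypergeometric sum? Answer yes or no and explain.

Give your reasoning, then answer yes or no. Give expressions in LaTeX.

t_(k+1)/t_k = 2*(k + 4)*(2*k + 9)/(2*k + 7).
Normal form (A,B,C) = (2*k + 8, 1, k + 7/2).
Solve (2*k + 8)·f(k+1) − (1)·f(k) = k + 7/2.
Bound: deg f ≤ 0.
Solving with deg f ≤ 0: f(k) = 1/2.
R(k) = B(k−1)·f(k)/C(k) = 1/(2*k + 7); s_k = R·t_k = -2**(k + 1)*factorial(k + 3).
Δs = -2**(k + 1)*(2*k + 7)*factorial(k + 3), as required.

Yes. s_k = - 2^{k + 1} \left(k + 3\right)!.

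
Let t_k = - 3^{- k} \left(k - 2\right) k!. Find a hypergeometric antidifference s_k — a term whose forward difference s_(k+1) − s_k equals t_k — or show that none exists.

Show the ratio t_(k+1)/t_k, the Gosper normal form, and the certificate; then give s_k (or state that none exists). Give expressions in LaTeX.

r(k) = (k**2 - 1)/(3*(k - 2)) after simplifying.
Factor: A=k/3 + 1/3; B=1; C=k - 2.
f must satisfy (k/3 + 1/3)·f(k+1) − (1)·f(k) = k - 2.
From deg A=1, deg B=0, deg C=1: d=0.
A polynomial solution: f(k) = 3.
Certificate R = B(k−1)f/C = 3/(k - 2) gives s_k = -3**(1 - k)*factorial(k).
s_(k+1) − s_k = -(k - 2)*factorial(k)/3**k = t_k.

s_k = - 3^{1 - k} k!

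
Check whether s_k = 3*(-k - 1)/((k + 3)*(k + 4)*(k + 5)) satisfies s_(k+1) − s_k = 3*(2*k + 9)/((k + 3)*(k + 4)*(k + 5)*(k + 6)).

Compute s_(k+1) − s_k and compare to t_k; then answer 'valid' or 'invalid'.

Invalid: residual -27/(k**4 + 18*k**3 + 119*k**2 + 342*k + 360) ≠ 0.

s_(k+1) = 3*(-k - 2)/((k + 4)*(k + 5)*(k + 6))
s_(k+1) − s_k = 6*k/(k**4 + 18*k**3 + 119*k**2 + 342*k + 360)
(s_(k+1) − s_k) − t_k = -27/(k**4 + 18*k**3 + 119*k**2 + 342*k + 360)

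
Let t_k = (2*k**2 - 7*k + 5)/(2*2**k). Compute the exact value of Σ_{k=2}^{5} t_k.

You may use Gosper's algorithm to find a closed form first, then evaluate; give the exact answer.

r(k) = k*(2*k - 3)/(2*(2*k**2 - 7*k + 5)) after simplifying.
Factor: A=1/2; B=1; C=k**2 - 7*k/2 + 5/2.
Solve (1/2)·f(k+1) − (1)·f(k) = k**2 - 7*k/2 + 5/2.
d = 2 from the (0,0,2) case.
Match coefficients ⇒ f(k) = -2*k**2 + 3*k - 4.
Get s_k = R·t_k = (-2*k**2 + 3*k - 4)/2**k with R(k) = B(k−1)f(k)/C(k) = -2*(2*k**2 - 3*k + 4)/((k - 1)*(2*k - 5)).
Verify: (2*k**2 - 7*k + 5)/(2*2**k) matches t_k.
Sum = s_(6) − s_(2); s_(6) = -29/32, s_(2) = -3/2 ⇒ 19/32.

Σ = 19/32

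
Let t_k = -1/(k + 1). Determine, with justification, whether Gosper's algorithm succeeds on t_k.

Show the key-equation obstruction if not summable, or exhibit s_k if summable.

Compute t_(k+1)/t_k: get (k + 1)/(k + 2).
Take A(k)=k + 1, B(k)=k + 2, C(k)=1.
Solve (k + 1)·f(k+1) − (k + 1)·f(k) = 1.
d = 0 from the (1,1,0) case.
f = c0 ⇒ A·f(k+1) − B(k−1)·f(k) − C = -1. The system {-1 = 0} is inconsistent; no antidifference.

No. Not Gosper-summable.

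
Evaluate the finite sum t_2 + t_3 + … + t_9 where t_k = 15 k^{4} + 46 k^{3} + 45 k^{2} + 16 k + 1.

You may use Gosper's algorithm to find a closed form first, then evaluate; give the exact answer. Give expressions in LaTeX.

t_(k+1)/t_k = (15*k**4 + 106*k**3 + 273*k**2 + 304*k + 123)/(15*k**4 + 46*k**3 + 45*k**2 + 16*k + 1).
Normal form (A,B,C) = (1, 1, k**4 + 46*k**3/15 + 3*k**2 + 16*k/15 + 1/15).
Set up (1)·f(k+1) − (1)·f(k) − (k**4 + 46*k**3/15 + 3*k**2 + 16*k/15 + 1/15) = 0.
Degrees (0,0,4) ⇒ d ≤ 5.
A polynomial solution: f(k) = k**2*(3*k**3 + 4*k**2 - 3*k - 3)/15.
Certificate R = B(k−1)f/C = k**2*(3*k**3 + 4*k**2 - 3*k - 3)/(15*k**4 + 46*k**3 + 45*k**2 + 16*k + 1) gives s_k = k**2*(3*k**3 + 4*k**2 - 3*k - 3).
s_(k+1) − s_k = 15*k**4 + 46*k**3 + 45*k**2 + 16*k + 1 = t_k.
Telescoping: Σ = s_(10) − s_(2) = 336700 − (124) = 336576.

Σ = 336576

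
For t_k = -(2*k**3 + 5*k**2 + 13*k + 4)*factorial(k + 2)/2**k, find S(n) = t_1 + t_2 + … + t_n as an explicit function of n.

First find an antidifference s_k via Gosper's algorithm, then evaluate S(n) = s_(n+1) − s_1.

t_(k+1)/t_k = (2*k**4 + 17*k**3 + 62*k**2 + 111*k + 72)/(2*(2*k**3 + 5*k**2 + 13*k + 4)).
So A=k/2 + 3/2 and B=1, with C=k**3 + 5*k**2/2 + 13*k/2 + 2.
Key eq: (k/2 + 3/2)·f(k+1) = (1)·f(k) + (k**3 + 5*k**2/2 + 13*k/2 + 2).
Bound: deg f ≤ 2.
Solve for f: f(k) = 2*k**2 - k + 1 (degree 2 ≤ 2).
So s_k = (B(k−1)f/C)·t_k = (2*(2*k**2 - k + 1)/(2*k**3 + 5*k**2 + 13*k + 4))·t_k = -2**(1 - k)*(2*k**2 - k + 1)*factorial(k + 2).
s_(k+1) − s_k = -(2*k**3 + 5*k**2 + 13*k + 4)*factorial(k + 2)/2**k = t_k.
s_(n+1) = -(2*n**2 + 3*n + 2)*factorial(n + 3)/2**n and s_(1) = -12, so S(n) = (12*2**n - 2*n**5*factorial(n) - 15*n**4*factorial(n) - 42*n**3*factorial(n) - 57*n**2*factorial(n) - 40*n*factorial(n) - 12*factorial(n))/2**n.

S(n) = (12*2**n - 2*n**5*factorial(n) - 15*n**4*factorial(n) - 42*n**3*factorial(n) - 57*n**2*factorial(n) - 40*n*factorial(n) - 12*factorial(n))/2**n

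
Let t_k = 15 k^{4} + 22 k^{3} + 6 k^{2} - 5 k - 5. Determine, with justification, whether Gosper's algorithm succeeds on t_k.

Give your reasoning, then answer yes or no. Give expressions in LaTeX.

Compute t_(k+1)/t_k: get (15*k**4 + 82*k**3 + 162*k**2 + 133*k + 33)/(15*k**4 + 22*k**3 + 6*k**2 - 5*k - 5).
So A=1 and B=1, with C=k**4 + 22*k**3/15 + 2*k**2/5 - k/3 - 1/3.
f must satisfy (1)·f(k+1) − (1)·f(k) = k**4 + 22*k**3/15 + 2*k**2/5 - k/3 - 1/3.
Degrees (0,0,4) ⇒ d ≤ 5.
Match coefficients ⇒ f(k) = k*(3*k**4 - 2*k**3 - 4*k**2 - 2)/15.
Certificate R = B(k−1)f/C = k*(3*k**4 - 2*k**3 - 4*k**2 - 2)/(15*k**4 + 22*k**3 + 6*k**2 - 5*k - 5) gives s_k = k*(3*k**4 - 2*k**3 - 4*k**2 - 2).
Check: Δs_k = 15*k**4 + 22*k**3 + 6*k**2 - 5*k - 5. ✓

Yes. s_k = k \left(3 k^{4} - 2 k^{3} - 4 k^{2} - 2\right).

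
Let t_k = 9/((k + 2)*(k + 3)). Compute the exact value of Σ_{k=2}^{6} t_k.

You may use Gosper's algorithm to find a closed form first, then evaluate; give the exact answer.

Σ = 5/4

Step 1: r(k) = (k + 2)/(k + 4).
Factor: A=k + 2; B=k + 4; C=1.
Key eq: (k + 2)·f(k+1) = (k + 3)·f(k) + (1).
deg f ≤ 1 (via 1,1,0).
Coefficient equations give f(k) = k/2.
R(k) = B(k−1)·f(k)/C(k) = k*(k + 3)/2; s_k = R·t_k = 9*k/(2*(k + 2)).
s_(k+1) − s_k = 9/(k**2 + 5*k + 6) = t_k.
Evaluate s at k=7 and k=2: 7/2 and 9/4; difference 5/4.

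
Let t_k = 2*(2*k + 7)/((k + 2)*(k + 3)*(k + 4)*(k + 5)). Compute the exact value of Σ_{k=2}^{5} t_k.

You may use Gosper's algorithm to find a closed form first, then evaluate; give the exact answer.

Compute t_(k+1)/t_k: get (k + 2)*(2*k + 9)/((k + 6)*(2*k + 7)).
Normal form (A,B,C) = (k + 2, k + 6, k + 7/2).
f must satisfy (k + 2)·f(k+1) − (k + 5)·f(k) = k + 7/2.
deg f ≤ 3 (via 1,1,1).
Solving with deg f ≤ 3: f(k) = k*(k + 3)*(k + 6)/16.
Then R = B(k−1)f/C = k*(k + 3)*(k + 5)*(k + 6)/(8*(2*k + 7)), so s_k = R(k)·t_k = k*(k + 6)/(4*(k**2 + 6*k + 8)).
Check: Δs_k = 2*(2*k + 7)/(k**4 + 14*k**3 + 71*k**2 + 154*k + 120). ✓
Telescoping: Σ = s_(6) − s_(2) = 9/40 − (1/6) = 7/120.

Σ = 7/120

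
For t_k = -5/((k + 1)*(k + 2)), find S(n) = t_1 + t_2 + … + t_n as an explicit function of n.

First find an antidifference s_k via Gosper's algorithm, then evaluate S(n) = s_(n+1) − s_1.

S(n) = -5*n/(2*n + 4)

r(k) = (k + 1)/(k + 3) after simplifying.
A = k + 1, B = k + 3, C = 1.
Solve (k + 1)·f(k+1) − (k + 2)·f(k) = 1.
From deg A=1, deg B=1, deg C=0: d=1.
Coefficient equations give f(k) = k.
Get s_k = R·t_k = -5*k/(k + 1) with R(k) = B(k−1)f(k)/C(k) = k*(k + 2).
Verify: -5/(k**2 + 3*k + 2) matches t_k.
Evaluate: s_(n+1) = 5*(-n - 1)/(n + 2); subtract s_(1) = -5/2 ⇒ S(n) = -5*n/(2*n + 4).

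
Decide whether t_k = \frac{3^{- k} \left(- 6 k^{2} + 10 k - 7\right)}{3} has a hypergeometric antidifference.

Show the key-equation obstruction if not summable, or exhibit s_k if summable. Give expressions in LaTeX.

Step 1: r(k) = (6*k**2 + 2*k + 3)/(3*(6*k**2 - 10*k + 7)).
Factor: A=1/3; B=1; C=k**2 - 5*k/3 + 7/6.
Set up (1/3)·f(k+1) − (1)·f(k) − (k**2 - 5*k/3 + 7/6) = 0.
deg f ≤ 2 (via 0,0,2).
Solve for f: f(k) = -(3*k**2 - 2*k + 4)/2 (degree 2 ≤ 2).
Certificate R = B(k−1)f/C = -3*(3*k**2 - 2*k + 4)/(6*k**2 - 10*k + 7) gives s_k = (3*k**2 - 2*k + 4)/3**k.
Verify: (-6*k**2 + 10*k - 7)/(3*3**k) matches t_k.

Yes. s_k = 3^{- k} \left(3 k^{2} - 2 k + 4\right).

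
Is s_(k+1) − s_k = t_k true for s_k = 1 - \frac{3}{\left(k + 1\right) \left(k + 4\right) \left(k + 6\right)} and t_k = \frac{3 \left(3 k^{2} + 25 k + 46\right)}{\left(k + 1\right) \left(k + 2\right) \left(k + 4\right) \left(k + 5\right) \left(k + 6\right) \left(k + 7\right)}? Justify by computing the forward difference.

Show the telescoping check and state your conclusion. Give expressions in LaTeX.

s_(k+1) = 1 - 3/((k + 2)*(k + 5)*(k + 7))
s_(k+1) − s_k = 3*(3*k**2 + 25*k + 46)/(k**6 + 25*k**5 + 247*k**4 + 1219*k**3 + 3112*k**2 + 3796*k + 1680)
(s_(k+1) − s_k) − t_k = 0

Valid — Δs_k = t_k.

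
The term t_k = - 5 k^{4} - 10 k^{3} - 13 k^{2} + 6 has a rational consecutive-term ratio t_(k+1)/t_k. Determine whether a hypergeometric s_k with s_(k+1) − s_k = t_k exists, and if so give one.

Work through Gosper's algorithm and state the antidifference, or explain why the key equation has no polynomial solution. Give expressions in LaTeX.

Compute t_(k+1)/t_k: get (5*k**4 + 30*k**3 + 73*k**2 + 76*k + 22)/(5*k**4 + 10*k**3 + 13*k**2 - 6).
So A=1 and B=1, with C=k**4 + 2*k**3 + 13*k**2/5 - 6/5.
f must satisfy (1)·f(k+1) − (1)·f(k) = k**4 + 2*k**3 + 13*k**2/5 - 6/5.
From deg A=0, deg B=0, deg C=4: d=5.
Match coefficients ⇒ f(k) = k*(k**4 + k**2 - 4*k - 4)/5.
R(k) = B(k−1)·f(k)/C(k) = k*(k**4 + k**2 - 4*k - 4)/(5*k**4 + 10*k**3 + 13*k**2 - 6); s_k = R·t_k = k*(-k**4 - k**2 + 4*k + 4).
Δs = -5*k**4 - 10*k**3 - 13*k**2 + 6, as required.

s_k = k \left(- k^{4} - k^{2} + 4 k + 4\right)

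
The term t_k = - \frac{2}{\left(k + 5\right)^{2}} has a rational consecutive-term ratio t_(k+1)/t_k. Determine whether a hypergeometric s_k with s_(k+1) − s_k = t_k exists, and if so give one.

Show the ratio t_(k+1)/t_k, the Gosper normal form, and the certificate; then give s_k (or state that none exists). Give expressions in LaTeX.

none (Gosper's algorithm certifies no s_k)

The ratio is (k + 5)**2/(k + 6)**2.
Take A(k)=k**2 + 10*k + 25, B(k)=k**2 + 12*k + 36, C(k)=1.
Need (k**2 + 10*k + 25)·f(k+1) − (k**2 + 10*k + 25)·f(k) = 1.
Bound: deg f ≤ 0.
Generic f = c0 gives residual -1; -1 = 0 cannot hold, so t_k is not Gosper-summable.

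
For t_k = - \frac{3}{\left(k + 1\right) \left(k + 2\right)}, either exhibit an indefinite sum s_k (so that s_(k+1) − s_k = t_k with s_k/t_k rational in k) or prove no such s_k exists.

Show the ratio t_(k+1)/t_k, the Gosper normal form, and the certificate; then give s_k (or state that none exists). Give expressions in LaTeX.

s_k = - \frac{3 k}{k + 1}

r(k) = (k + 1)/(k + 3) after simplifying.
Gosper form: A/B · C(k+1)/C(k) with A=k + 1, B=k + 3, C=1.
Key eq: (k + 1)·f(k+1) = (k + 2)·f(k) + (1).
deg f ≤ 1 (via 1,1,0).
Solve for f: f(k) = k (degree 1 ≤ 1).
R(k) = B(k−1)·f(k)/C(k) = k*(k + 2); s_k = R·t_k = -3*k/(k + 1).
Check: Δs_k = -3/(k**2 + 3*k + 2). ✓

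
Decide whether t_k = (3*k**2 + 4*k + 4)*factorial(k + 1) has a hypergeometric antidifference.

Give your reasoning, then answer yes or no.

Yes. s_k = (3*k - 2)*factorial(k + 1).

Step 1: r(k) = (k + 2)*(4*k + 3*(k + 1)**2 + 8)/(3*k**2 + 4*k + 4).
Gosper form: A/B · C(k+1)/C(k) with A=k + 2, B=1, C=k**2 + 4*k/3 + 4/3.
Need (k + 2)·f(k+1) − (1)·f(k) = k**2 + 4*k/3 + 4/3.
deg f ≤ 1 (via 1,0,2).
Coefficient equations give f(k) = (3*k - 2)/3.
Get s_k = R·t_k = (3*k - 2)*factorial(k + 1) with R(k) = B(k−1)f(k)/C(k) = (3*k - 2)/(3*k**2 + 4*k + 4).
Verify: (3*k**2 + 4*k + 4)*factorial(k + 1) matches t_k.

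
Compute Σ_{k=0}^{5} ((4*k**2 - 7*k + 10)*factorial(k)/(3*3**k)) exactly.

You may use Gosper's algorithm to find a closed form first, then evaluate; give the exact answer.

Σ = 641/27

t_(k+1)/t_k = (k + 1)*(-7*k + 4*(k + 1)**2 + 3)/(3*(4*k**2 - 7*k + 10)).
Normal form (A,B,C) = (k/3 + 1/3, 1, k**2 - 7*k/4 + 5/2).
Need (k/3 + 1/3)·f(k+1) − (1)·f(k) = k**2 - 7*k/4 + 5/2.
From deg A=1, deg B=0, deg C=2: d=1.
Solve for f: f(k) = 3*(4*k - 3)/4 (degree 1 ≤ 1).
R(k) = B(k−1)·f(k)/C(k) = 3*(4*k - 3)/(4*k**2 - 7*k + 10); s_k = R·t_k = (4*k - 3)*factorial(k)/3**k.
Check: Δs_k = (4*k**2 - 7*k + 10)*factorial(k)/(3*3**k). ✓
Telescoping: Σ = s_(6) − s_(0) = 560/27 − (-3) = 641/27.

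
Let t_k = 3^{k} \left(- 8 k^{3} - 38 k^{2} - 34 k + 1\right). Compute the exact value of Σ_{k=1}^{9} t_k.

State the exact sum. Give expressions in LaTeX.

Ratio r(k) = 3*(8*k**3 + 62*k**2 + 134*k + 79)/(8*k**3 + 38*k**2 + 34*k - 1).
Gosper form: A/B · C(k+1)/C(k) with A=3, B=1, C=k**3 + 19*k**2/4 + 17*k/4 - 1/8.
Key eq: (3)·f(k+1) = (1)·f(k) + (k**3 + 19*k**2/4 + 17*k/4 - 1/8).
Bound: deg f ≤ 3.
Solving with deg f ≤ 3: f(k) = (4*k**3 + k**2 - 4*k - 2)/8.
Certificate R = B(k−1)f/C = (4*k**3 + k**2 - 4*k - 2)/(8*k**3 + 38*k**2 + 34*k - 1) gives s_k = 3**k*(-4*k**3 - k**2 + 4*k + 2).
s_(k+1) − s_k = 3**k*(-8*k**3 - 38*k**2 - 34*k + 1) = t_k.
Σ_(k=1)^(9) t_k = s_(10) − s_(1) = -239620842 − (3) = -239620845.

Σ = -239620845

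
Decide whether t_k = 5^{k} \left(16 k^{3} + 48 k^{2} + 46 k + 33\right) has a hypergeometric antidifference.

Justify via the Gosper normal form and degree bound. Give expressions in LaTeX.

Yes. s_k = 5^{k} \left(4 k^{3} - 3 k^{2} + 4 k + 2\right).

r(k) = 5*(16*k**3 + 96*k**2 + 190*k + 143)/(16*k**3 + 48*k**2 + 46*k + 33) after simplifying.
Normal form (A,B,C) = (5, 1, k**3 + 3*k**2 + 23*k/8 + 33/16).
Key eq: (5)·f(k+1) = (1)·f(k) + (k**3 + 3*k**2 + 23*k/8 + 33/16).
deg f ≤ 3 (via 0,0,3).
Solving with deg f ≤ 3: f(k) = (4*k**3 - 3*k**2 + 4*k + 2)/16.
Then R = B(k−1)f/C = (4*k**3 - 3*k**2 + 4*k + 2)/(16*k**3 + 48*k**2 + 46*k + 33), so s_k = R(k)·t_k = 5**k*(4*k**3 - 3*k**2 + 4*k + 2).
s_(k+1) − s_k = 5**k*(16*k**3 + 48*k**2 + 46*k + 33) = t_k.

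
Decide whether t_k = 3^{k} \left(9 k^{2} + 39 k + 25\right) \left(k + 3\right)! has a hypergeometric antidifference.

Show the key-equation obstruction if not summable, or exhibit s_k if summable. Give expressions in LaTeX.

Yes. s_k = 3^{k} \left(3 k - 1\right) \left(k + 3\right)!.

Step 1: r(k) = 3*(9*k**3 + 93*k**2 + 301*k + 292)/(9*k**2 + 39*k + 25).
Factor: A=3*k + 12; B=1; C=k**2 + 13*k/3 + 25/9.
Need (3*k + 12)·f(k+1) − (1)·f(k) = k**2 + 13*k/3 + 25/9.
Degrees (1,0,2) ⇒ d ≤ 1.
Solving with deg f ≤ 1: f(k) = (3*k - 1)/9.
Certificate R = B(k−1)f/C = (3*k - 1)/(9*k**2 + 39*k + 25) gives s_k = 3**k*(3*k - 1)*factorial(k + 3).
Verify: 3**k*(9*k**2 + 39*k + 25)*factorial(k + 3) matches t_k.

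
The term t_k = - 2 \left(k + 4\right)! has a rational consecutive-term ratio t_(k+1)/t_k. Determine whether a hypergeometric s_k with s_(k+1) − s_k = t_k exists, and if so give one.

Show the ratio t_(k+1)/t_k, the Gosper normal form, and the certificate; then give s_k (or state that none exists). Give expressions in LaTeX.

none — t_k is not Gosper-summable

Ratio r(k) = k + 5.
Gosper form: A/B · C(k+1)/C(k) with A=k + 5, B=1, C=1.
Solve (k + 5)·f(k+1) − (1)·f(k) = 1.
deg f ≤ -1 (via 1,0,0).
deg f ≤ -1 is impossible — no certificate.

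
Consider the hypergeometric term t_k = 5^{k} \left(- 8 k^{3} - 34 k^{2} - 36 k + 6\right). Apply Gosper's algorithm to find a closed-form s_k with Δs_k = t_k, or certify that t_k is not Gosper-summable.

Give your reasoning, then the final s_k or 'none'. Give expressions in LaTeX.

Compute t_(k+1)/t_k: get 5*(4*k**3 + 29*k**2 + 64*k + 36)/(4*k**3 + 17*k**2 + 18*k - 3).
Take A(k)=5, B(k)=1, C(k)=k**3 + 17*k**2/4 + 9*k/2 - 3/4.
Set up (5)·f(k+1) − (1)·f(k) − (k**3 + 17*k**2/4 + 9*k/2 - 3/4) = 0.
Degrees (0,0,3) ⇒ d ≤ 3.
Solve for f: f(k) = (2*k**3 + k**2 - k - 4)/8 (degree 3 ≤ 3).
Then R = B(k−1)f/C = (2*k**3 + k**2 - k - 4)/(2*(4*k**3 + 17*k**2 + 18*k - 3)), so s_k = R(k)·t_k = 5**k*(-2*k**3 - k**2 + k + 4).
s_(k+1) − s_k = 5**k*(-8*k**3 - 34*k**2 - 36*k + 6) = t_k.

s_k = 5^{k} \left(- 2 k^{3} - k^{2} + k + 4\right)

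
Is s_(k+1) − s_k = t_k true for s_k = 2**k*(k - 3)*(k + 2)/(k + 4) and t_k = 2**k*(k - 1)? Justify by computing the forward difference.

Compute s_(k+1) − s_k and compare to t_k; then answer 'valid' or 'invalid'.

Invalid: residual 2**(k + 1)*(-k**2 - 2*k + 1)/(k**2 + 9*k + 20) ≠ 0.

s_(k+1) = 2**(k + 1)*(k - 2)*(k + 3)/(k + 5)
s_(k+1) − s_k = 2**k*(k**3 + 6*k**2 + 7*k - 18)/(k**2 + 9*k + 20)
(s_(k+1) − s_k) − t_k = 2**(k + 1)*(-k**2 - 2*k + 1)/(k**2 + 9*k + 20)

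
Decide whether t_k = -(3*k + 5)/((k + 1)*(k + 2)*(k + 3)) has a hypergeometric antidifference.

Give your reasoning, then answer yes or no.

Compute t_(k+1)/t_k: get (k + 1)*(3*k + 8)/((k + 4)*(3*k + 5)).
Factor: A=k + 1; B=k + 4; C=k + 5/3.
Need (k + 1)·f(k+1) − (k + 3)·f(k) = k + 5/3.
Bound: deg f ≤ 2.
Solving with deg f ≤ 2: f(k) = k*(2*k + 3)/3.
So s_k = (B(k−1)f/C)·t_k = (k*(k + 3)*(2*k + 3)/(3*k + 5))·t_k = k*(-2*k - 3)/((k + 1)*(k + 2)).
Check: Δs_k = (-3*k - 5)/(k**3 + 6*k**2 + 11*k + 6). ✓

Yes. s_k = k*(-2*k - 3)/((k + 1)*(k + 2)).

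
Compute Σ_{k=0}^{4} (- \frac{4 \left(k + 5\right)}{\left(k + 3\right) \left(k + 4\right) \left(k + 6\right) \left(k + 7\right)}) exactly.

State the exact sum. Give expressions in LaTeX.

Step 1: r(k) = (k + 3)*(k + 6)**2/((k + 5)**2*(k + 8)).
So A=k + 3 and B=k + 8, with C=k**2 + 10*k + 25.
f must satisfy (k + 3)·f(k+1) − (k + 7)·f(k) = k**2 + 10*k + 25.
Bound: deg f ≤ 4.
Match coefficients ⇒ f(k) = k*(k + 4)*(k + 5)*(k + 9)/36.
R(k) = B(k−1)·f(k)/C(k) = k*(k + 4)*(k + 7)*(k + 9)/(36*(k + 5)); s_k = R·t_k = k*(-k - 9)/(9*(k**2 + 9*k + 18)).
Δs = 4*(-k - 5)/(k**4 + 20*k**3 + 145*k**2 + 450*k + 504), as required.
Telescoping: Σ = s_(5) − s_(0) = -35/396 − (0) = -35/396.

Σ = -35/396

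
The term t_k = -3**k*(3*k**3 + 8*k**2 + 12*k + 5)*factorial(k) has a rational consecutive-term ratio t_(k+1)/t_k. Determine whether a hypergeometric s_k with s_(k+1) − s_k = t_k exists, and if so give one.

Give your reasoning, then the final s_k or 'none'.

s_k = -3**k*(k**2 + 1)*factorial(k)

Compute t_(k+1)/t_k: get 3*(3*k**4 + 20*k**3 + 54*k**2 + 65*k + 28)/(3*k**3 + 8*k**2 + 12*k + 5).
Normal form (A,B,C) = (3*k + 3, 1, k**3 + 8*k**2/3 + 4*k + 5/3).
Key eq: (3*k + 3)·f(k+1) = (1)·f(k) + (k**3 + 8*k**2/3 + 4*k + 5/3).
Degrees (1,0,3) ⇒ d ≤ 2.
Solving with deg f ≤ 2: f(k) = (k**2 + 1)/3.
Get s_k = R·t_k = -3**k*(k**2 + 1)*factorial(k) with R(k) = B(k−1)f(k)/C(k) = (k**2 + 1)/(3*k**3 + 8*k**2 + 12*k + 5).
Verify: -3**k*(3*k**3 + 8*k**2 + 12*k + 5)*factorial(k) matches t_k.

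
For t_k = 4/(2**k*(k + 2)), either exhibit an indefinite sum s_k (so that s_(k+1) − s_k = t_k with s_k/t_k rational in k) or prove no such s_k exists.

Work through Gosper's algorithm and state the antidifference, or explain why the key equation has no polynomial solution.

no hypergeometric antidifference exists

t_(k+1)/t_k = (k + 2)/(2*(k + 3)).
Take A(k)=k/2 + 1, B(k)=k + 3, C(k)=1.
f must satisfy (k/2 + 1)·f(k+1) − (k + 2)·f(k) = 1.
Bound: deg f ≤ -1.
d = -1 < 0 ⇒ no nonzero polynomial f; not summable.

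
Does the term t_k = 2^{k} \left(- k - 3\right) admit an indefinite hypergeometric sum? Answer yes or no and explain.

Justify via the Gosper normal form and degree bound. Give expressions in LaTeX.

The ratio is 2*(k + 4)/(k + 3).
Take A(k)=2, B(k)=1, C(k)=k + 3.
Key eq: (2)·f(k+1) = (1)·f(k) + (k + 3).
Degrees (0,0,1) ⇒ d ≤ 1.
Match coefficients ⇒ f(k) = k + 1.
Then R = B(k−1)f/C = (k + 1)/(k + 3), so s_k = R(k)·t_k = 2**k*(-k - 1).
Verify: 2**k*(-k - 3) matches t_k.

Yes. s_k = 2^{k} \left(- k - 1\right).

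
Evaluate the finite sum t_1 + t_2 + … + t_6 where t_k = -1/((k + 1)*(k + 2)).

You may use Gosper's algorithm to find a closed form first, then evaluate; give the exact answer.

Step 1: r(k) = (k + 1)/(k + 3).
So A=k + 1 and B=k + 3, with C=1.
Solve (k + 1)·f(k+1) − (k + 2)·f(k) = 1.
d = 1 from the (1,1,0) case.
Match coefficients ⇒ f(k) = k.
Certificate R = B(k−1)f/C = k*(k + 2) gives s_k = -k/(k + 1).
Check: Δs_k = -1/(k**2 + 3*k + 2). ✓
Σ_(k=1)^(6) t_k = s_(7) − s_(1) = -7/8 − (-1/2) = -3/8.

Σ = -3/8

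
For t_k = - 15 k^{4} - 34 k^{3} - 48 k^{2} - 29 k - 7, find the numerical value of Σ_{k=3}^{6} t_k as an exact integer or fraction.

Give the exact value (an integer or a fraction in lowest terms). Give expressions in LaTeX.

Σ = -53236

The ratio is (15*k**4 + 94*k**3 + 240*k**2 + 287*k + 133)/(15*k**4 + 34*k**3 + 48*k**2 + 29*k + 7).
Take A(k)=1, B(k)=1, C(k)=k**4 + 34*k**3/15 + 16*k**2/5 + 29*k/15 + 7/15.
Solve (1)·f(k+1) − (1)·f(k) = k**4 + 34*k**3/15 + 16*k**2/5 + 29*k/15 + 7/15.
d = 5 from the (0,0,4) case.
A polynomial solution: f(k) = k**2*(3*k**3 + k**2 + 4*k - 1)/15.
Then R = B(k−1)f/C = k**2*(3*k**3 + k**2 + 4*k - 1)/(15*k**4 + 34*k**3 + 48*k**2 + 29*k + 7), so s_k = R(k)·t_k = k**2*(-3*k**3 - k**2 - 4*k + 1).
s_(k+1) − s_k = -15*k**4 - 34*k**3 - 48*k**2 - 29*k - 7 = t_k.
Σ_(k=3)^(6) t_k = s_(7) − s_(3) = -54145 − (-909) = -53236.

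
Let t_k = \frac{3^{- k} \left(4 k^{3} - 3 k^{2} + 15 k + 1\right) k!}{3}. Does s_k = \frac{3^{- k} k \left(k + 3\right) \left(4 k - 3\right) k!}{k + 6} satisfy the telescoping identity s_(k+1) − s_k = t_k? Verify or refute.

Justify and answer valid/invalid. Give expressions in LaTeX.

s_(k+1) = (k + 1)*(k + 4)*(4*k + 1)*factorial(k + 1)/(3*3**k*(k + 7))
s_(k+1) − s_k = (4*k**5 + 37*k**4 + 81*k**3 + 115*k**2 + 343*k + 24)*factorial(k)/(3*3**k*(k + 6)*(k + 7))
(s_(k+1) − s_k) − t_k = -(4*k**4 + 21*k**3 - 15*k**2 + 100*k + 6)*factorial(k)/(3**k*(k + 6)*(k + 7))

Invalid: residual - \frac{3^{- k} \left(4 k^{4} + 21 k^{3} - 15 k^{2} + 100 k + 6\right) k!}{\left(k + 6\right) \left(k + 7\right)} ≠ 0.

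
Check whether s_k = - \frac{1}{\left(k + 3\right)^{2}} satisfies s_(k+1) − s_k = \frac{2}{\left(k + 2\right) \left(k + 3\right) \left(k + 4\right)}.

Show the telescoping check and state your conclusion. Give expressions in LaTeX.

Invalid: residual \frac{- 3 k - 10}{k^{5} + 16 k^{4} + 101 k^{3} + 314 k^{2} + 480 k + 288} ≠ 0.

s_(k+1) = -1/(k + 4)**2
s_(k+1) − s_k = -1/(k + 4)**2 + (k + 3)**(-2)
(s_(k+1) − s_k) − t_k = (-3*k - 10)/(k**5 + 16*k**4 + 101*k**3 + 314*k**2 + 480*k + 288)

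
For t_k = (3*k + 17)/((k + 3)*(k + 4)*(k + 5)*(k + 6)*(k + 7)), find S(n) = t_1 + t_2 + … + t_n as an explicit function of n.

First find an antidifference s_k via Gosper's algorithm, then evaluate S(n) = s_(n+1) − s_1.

Step 1: r(k) = (k + 3)*(3*k + 20)/((k + 8)*(3*k + 17)).
Gosper form: A/B · C(k+1)/C(k) with A=k + 3, B=k + 8, C=k + 17/3.
Solve (k + 3)·f(k+1) − (k + 7)·f(k) = k + 17/3.
From deg A=1, deg B=1, deg C=1: d=4.
Coefficient equations give f(k) = k*(k + 5)*(k**2 + 13*k + 54)/216.
Then R = B(k−1)f/C = k*(k + 5)*(k + 7)*(k**2 + 13*k + 54)/(72*(3*k + 17)), so s_k = R(k)·t_k = k*(k**2 + 13*k + 54)/(72*(k**3 + 13*k**2 + 54*k + 72)).
Check: Δs_k = (3*k + 17)/(k**5 + 25*k**4 + 245*k**3 + 1175*k**2 + 2754*k + 2520). ✓
Evaluate: s_(n+1) = (n**3 + 16*n**2 + 83*n + 68)/(72*(n**3 + 16*n**2 + 83*n + 140)); subtract s_(1) = 17/2520 ⇒ S(n) = n*(n**2 + 16*n + 83)/(140*(n**3 + 16*n**2 + 83*n + 140)).

S(n) = n*(n**2 + 16*n + 83)/(140*(n**3 + 16*n**2 + 83*n + 140))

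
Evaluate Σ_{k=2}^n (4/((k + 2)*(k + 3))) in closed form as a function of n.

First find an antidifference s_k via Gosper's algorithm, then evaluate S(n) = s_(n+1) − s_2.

S(n) = (n - 1)/(n + 3)

t_(k+1)/t_k = (k + 2)/(k + 4).
So A=k + 2 and B=k + 4, with C=1.
Key eq: (k + 2)·f(k+1) = (k + 3)·f(k) + (1).
d = 1 from the (1,1,0) case.
Coefficient equations give f(k) = k/2.
Then R = B(k−1)f/C = k*(k + 3)/2, so s_k = R(k)·t_k = 2*k/(k + 2).
Verify: 4/(k**2 + 5*k + 6) matches t_k.
Telescope: S(n) = s_(n+1) − s_(2) = 2*(n + 1)/(n + 3) − (1) = (n - 1)/(n + 3).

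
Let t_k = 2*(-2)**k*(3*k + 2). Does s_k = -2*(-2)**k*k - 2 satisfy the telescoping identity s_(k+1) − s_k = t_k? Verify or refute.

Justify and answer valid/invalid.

s_(k+1) = 4*(-2)**k*(k + 1) - 2
s_(k+1) − s_k = 2*(-2)**k*(3*k + 2)
(s_(k+1) − s_k) − t_k = 0

valid (s_(k+1) − s_k reduces to t_k)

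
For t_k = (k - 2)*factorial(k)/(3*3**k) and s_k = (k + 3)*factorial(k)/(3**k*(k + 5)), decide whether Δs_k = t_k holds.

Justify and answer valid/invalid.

Invalid: residual -2*(k**2 + 3*k - 13)*factorial(k)/(3*3**k*(k + 5)*(k + 6)) ≠ 0.

s_(k+1) = (k + 4)*factorial(k + 1)/(3*3**k*(k + 6))
s_(k+1) − s_k = (k**3 + 7*k**2 + 2*k - 34)*factorial(k)/(3*3**k*(k + 5)*(k + 6))
(s_(k+1) − s_k) − t_k = -2*(k**2 + 3*k - 13)*factorial(k)/(3*3**k*(k + 5)*(k + 6))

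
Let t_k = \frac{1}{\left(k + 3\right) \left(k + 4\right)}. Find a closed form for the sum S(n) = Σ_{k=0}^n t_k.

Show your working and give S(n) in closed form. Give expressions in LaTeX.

S(n) = \frac{n + 1}{3 \left(n + 4\right)}

Ratio r(k) = (k + 3)/(k + 5).
A = k + 3, B = k + 5, C = 1.
Solve (k + 3)·f(k+1) − (k + 4)·f(k) = 1.
Bound: deg f ≤ 1.
Solving with deg f ≤ 1: f(k) = k/3.
Certificate R = B(k−1)f/C = k*(k + 4)/3 gives s_k = k/(3*(k + 3)).
Δs = 1/(k**2 + 7*k + 12), as required.
Evaluate: s_(n+1) = (n + 1)/(3*(n + 4)); subtract s_(0) = 0 ⇒ S(n) = (n + 1)/(3*(n + 4)).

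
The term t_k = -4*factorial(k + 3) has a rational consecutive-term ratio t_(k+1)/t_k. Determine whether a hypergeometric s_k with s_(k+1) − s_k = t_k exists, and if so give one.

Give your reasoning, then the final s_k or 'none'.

Compute t_(k+1)/t_k: get k + 4.
Factor: A=k + 4; B=1; C=1.
Key eq: (k + 4)·f(k+1) = (1)·f(k) + (1).
deg f ≤ -1 (via 1,0,0).
Bound -1 < 0, so the key equation has no polynomial solution.

none — t_k is not Gosper-summable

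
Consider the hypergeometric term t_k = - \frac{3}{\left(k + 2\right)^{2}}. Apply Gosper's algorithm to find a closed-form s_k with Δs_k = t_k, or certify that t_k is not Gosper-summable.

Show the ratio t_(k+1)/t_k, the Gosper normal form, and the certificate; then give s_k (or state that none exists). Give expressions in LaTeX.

t_(k+1)/t_k = (k + 2)**2/(k + 3)**2.
A = k**2 + 4*k + 4, B = k**2 + 6*k + 9, C = 1.
Key eq: (k**2 + 4*k + 4)·f(k+1) = (k**2 + 4*k + 4)·f(k) + (1).
Degrees (2,2,0) ⇒ d ≤ 0.
Put f(k) = c0: A·f(k+1) − B(k−1)·f(k) − C = -1; need -1 = 0 — inconsistent ⇒ no f, not summable.

none — t_k is not Gosper-summable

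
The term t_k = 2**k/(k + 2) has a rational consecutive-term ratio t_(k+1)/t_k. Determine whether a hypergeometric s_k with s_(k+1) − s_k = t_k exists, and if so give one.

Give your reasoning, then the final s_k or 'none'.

Compute t_(k+1)/t_k: get 2*(k + 2)/(k + 3).
Normal form (A,B,C) = (2*k + 4, k + 3, 1).
Key eq: (2*k + 4)·f(k+1) = (k + 2)·f(k) + (1).
deg f ≤ -1 (via 1,1,0).
d = -1 < 0 ⇒ no nonzero polynomial f; not summable.

not Gosper-summable; s_k does not exist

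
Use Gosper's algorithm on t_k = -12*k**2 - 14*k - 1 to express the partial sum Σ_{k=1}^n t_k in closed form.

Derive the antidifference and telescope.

Compute t_(k+1)/t_k: get (12*k**2 + 38*k + 27)/(12*k**2 + 14*k + 1).
Gosper form: A/B · C(k+1)/C(k) with A=1, B=1, C=k**2 + 7*k/6 + 1/12.
f must satisfy (1)·f(k+1) − (1)·f(k) = k**2 + 7*k/6 + 1/12.
Bound: deg f ≤ 3.
Solving with deg f ≤ 3: f(k) = k*(4*k**2 + k - 4)/12.
R(k) = B(k−1)·f(k)/C(k) = k*(4*k**2 + k - 4)/(12*k**2 + 14*k + 1); s_k = R·t_k = k*(-4*k**2 - k + 4).
s_(k+1) − s_k = -12*k**2 - 14*k - 1 = t_k.
Telescope: S(n) = s_(n+1) − s_(1) = -4*n**3 - 13*n**2 - 10*n - 1 − (-1) = n*(-4*n**2 - 13*n - 10).

S(n) = n*(-4*n**2 - 13*n - 10)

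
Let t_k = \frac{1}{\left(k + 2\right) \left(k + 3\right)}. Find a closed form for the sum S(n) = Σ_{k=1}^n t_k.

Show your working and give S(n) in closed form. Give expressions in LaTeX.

S(n) = \frac{n}{3 \left(n + 3\right)}

Step 1: r(k) = (k + 2)/(k + 4).
A = k + 2, B = k + 4, C = 1.
f must satisfy (k + 2)·f(k+1) − (k + 3)·f(k) = 1.
Bound: deg f ≤ 1.
Coefficient equations give f(k) = k/2.
Then R = B(k−1)f/C = k*(k + 3)/2, so s_k = R(k)·t_k = k/(2*(k + 2)).
Verify: 1/(k**2 + 5*k + 6) matches t_k.
Evaluate: s_(n+1) = (n + 1)/(2*(n + 3)); subtract s_(1) = 1/6 ⇒ S(n) = n/(3*(n + 3)).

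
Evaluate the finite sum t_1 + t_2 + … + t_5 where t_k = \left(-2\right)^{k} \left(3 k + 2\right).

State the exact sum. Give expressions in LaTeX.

Step 1: r(k) = 2*(-3*k - 5)/(3*k + 2).
Normal form (A,B,C) = (-2, 1, k + 2/3).
Need (-2)·f(k+1) − (1)·f(k) = k + 2/3.
Bound: deg f ≤ 1.
Coefficient equations give f(k) = -k/3.
Then R = B(k−1)f/C = -k/(3*k + 2), so s_k = R(k)·t_k = -(-2)**k*k.
Check: Δs_k = (-2)**k*(3*k + 2). ✓
Telescoping: Σ = s_(6) − s_(1) = -384 − (2) = -386.

Σ = -386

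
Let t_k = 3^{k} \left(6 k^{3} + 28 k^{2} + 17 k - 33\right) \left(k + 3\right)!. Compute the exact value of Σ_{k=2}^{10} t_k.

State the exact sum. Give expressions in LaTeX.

Σ = 3351211887011787720

Compute t_(k+1)/t_k: get 3*(6*k**4 + 70*k**3 + 275*k**2 + 382*k + 72)/(6*k**3 + 28*k**2 + 17*k - 33).
A = 3*k + 12, B = 1, C = k**3 + 14*k**2/3 + 17*k/6 - 11/2.
Key eq: (3*k + 12)·f(k+1) = (1)·f(k) + (k**3 + 14*k**2/3 + 17*k/6 - 11/2).
Degrees (1,0,3) ⇒ d ≤ 2.
Solving with deg f ≤ 2: f(k) = (2*k**2 - 2*k - 3)/6.
Then R = B(k−1)f/C = (2*k**2 - 2*k - 3)/(6*k**3 + 28*k**2 + 17*k - 33), so s_k = R(k)·t_k = 3**k*(2*k**2 - 2*k - 3)*factorial(k + 3).
Verify: 3**k*(6*k**3 + 28*k**2 + 17*k - 33)*factorial(k + 3) matches t_k.
Telescoping: Σ = s_(11) − s_(2) = 3351211887011788800 − (1080) = 3351211887011787720.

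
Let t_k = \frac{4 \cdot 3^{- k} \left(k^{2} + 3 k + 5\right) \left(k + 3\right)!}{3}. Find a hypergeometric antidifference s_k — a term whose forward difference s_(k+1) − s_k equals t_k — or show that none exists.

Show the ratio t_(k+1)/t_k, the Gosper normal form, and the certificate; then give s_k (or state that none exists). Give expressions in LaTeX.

The ratio is (k + 4)*(3*k + (k + 1)**2 + 8)/(3*(k**2 + 3*k + 5)).
A = k/3 + 4/3, B = 1, C = k**2 + 3*k + 5.
Need (k/3 + 4/3)·f(k+1) − (1)·f(k) = k**2 + 3*k + 5.
Degrees (1,0,2) ⇒ d ≤ 1.
Solving with deg f ≤ 1: f(k) = 3*(k + 1).
So s_k = (B(k−1)f/C)·t_k = (3*(k + 1)/(k**2 + 3*k + 5))·t_k = 4*(k + 1)*factorial(k + 3)/3**k.
Verify: 4*(k**2 + 3*k + 5)*factorial(k + 3)/(3*3**k) matches t_k.

s_k = 4 \cdot 3^{- k} \left(k + 1\right) \left(k + 3\right)!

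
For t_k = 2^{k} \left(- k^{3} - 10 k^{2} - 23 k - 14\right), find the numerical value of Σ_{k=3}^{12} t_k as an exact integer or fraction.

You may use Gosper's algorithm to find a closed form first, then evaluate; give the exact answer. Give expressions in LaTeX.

Σ = -23657952

Ratio r(k) = 2*(k**2 + 11*k + 24)/(k**2 + 8*k + 7).
Take A(k)=2, B(k)=1, C(k)=k**3 + 10*k**2 + 23*k + 14.
Solve (2)·f(k+1) − (1)·f(k) = k**3 + 10*k**2 + 23*k + 14.
Bound: deg f ≤ 3.
Solve for f: f(k) = k**3 + 4*k**2 + k + 2 (degree 3 ≤ 3).
Then R = B(k−1)f/C = (k**3 + 4*k**2 + k + 2)/((k + 1)*(k + 2)*(k + 7)), so s_k = R(k)·t_k = 2**k*(-k**3 - 4*k**2 - k - 2).
Verify: 2**k*(-k**3 - 10*k**2 - 23*k - 14) matches t_k.
Σ_(k=3)^(12) t_k = s_(13) − s_(3) = -23658496 − (-544) = -23657952.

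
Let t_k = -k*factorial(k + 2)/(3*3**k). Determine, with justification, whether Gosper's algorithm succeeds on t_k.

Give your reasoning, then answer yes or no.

Step 1: r(k) = (k + 1)*(k + 3)/(3*k).
Gosper form: A/B · C(k+1)/C(k) with A=k/3 + 1, B=1, C=k.
f must satisfy (k/3 + 1)·f(k+1) − (1)·f(k) = k.
deg f ≤ 0 (via 1,0,1).
Coefficient equations give f(k) = 3.
So s_k = (B(k−1)f/C)·t_k = (3/k)·t_k = -factorial(k + 2)/3**k.
Δs = -k*factorial(k + 2)/(3*3**k), as required.

Yes. s_k = -factorial(k + 2)/3**k.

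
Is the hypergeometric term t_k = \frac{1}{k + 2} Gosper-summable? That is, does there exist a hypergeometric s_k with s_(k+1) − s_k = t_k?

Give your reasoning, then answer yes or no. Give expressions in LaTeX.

r(k) = (k + 2)/(k + 3) after simplifying.
A = k + 2, B = k + 3, C = 1.
Key eq: (k + 2)·f(k+1) = (k + 2)·f(k) + (1).
d = 0 from the (1,1,0) case.
Generic f = c0 gives residual -1; -1 = 0 cannot hold, so t_k is not Gosper-summable.

No — the linear system for f has no solution.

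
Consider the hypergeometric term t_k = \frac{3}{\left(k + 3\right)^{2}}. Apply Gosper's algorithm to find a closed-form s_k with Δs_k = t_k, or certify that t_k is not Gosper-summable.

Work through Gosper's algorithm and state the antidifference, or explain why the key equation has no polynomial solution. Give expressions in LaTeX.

r(k) = (k + 3)**2/(k + 4)**2 after simplifying.
Gosper form: A/B · C(k+1)/C(k) with A=k**2 + 6*k + 9, B=k**2 + 8*k + 16, C=1.
Solve (k**2 + 6*k + 9)·f(k+1) − (k**2 + 6*k + 9)·f(k) = 1.
d = 0 from the (2,2,0) case.
Put f(k) = c0: A·f(k+1) − B(k−1)·f(k) − C = -1; need -1 = 0 — inconsistent ⇒ no f, not summable.

none — t_k is not Gosper-summable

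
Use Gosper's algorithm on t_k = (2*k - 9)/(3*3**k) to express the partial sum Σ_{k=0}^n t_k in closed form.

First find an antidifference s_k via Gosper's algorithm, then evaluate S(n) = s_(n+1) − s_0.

S(n) = (-12*3**n - n + 3)/(3*3**n)

Step 1: r(k) = (2*k - 7)/(3*(2*k - 9)).
Gosper form: A/B · C(k+1)/C(k) with A=1/3, B=1, C=k - 9/2.
Solve (1/3)·f(k+1) − (1)·f(k) = k - 9/2.
d = 1 from the (0,0,1) case.
Coefficient equations give f(k) = -3*(k - 4)/2.
Certificate R = B(k−1)f/C = -3*(k - 4)/(2*k - 9) gives s_k = (4 - k)/3**k.
Δs = (2*k - 9)/(3*3**k), as required.
Evaluate: s_(n+1) = 3**(-n - 1)*(3 - n); subtract s_(0) = 4 ⇒ S(n) = (-12*3**n - n + 3)/(3*3**n).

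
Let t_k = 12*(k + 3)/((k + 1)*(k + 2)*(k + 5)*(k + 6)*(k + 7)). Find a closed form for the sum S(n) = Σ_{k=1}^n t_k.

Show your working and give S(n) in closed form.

S(n) = n*(n**2 + 15*n + 68)/(21*(n**3 + 15*n**2 + 68*n + 84))

r(k) = (k + 1)*(k + 4)*(k + 5)/((k + 3)**2*(k + 8)) after simplifying.
Normal form (A,B,C) = (k + 1, k + 8, k**3 + 10*k**2 + 33*k + 36).
Key eq: (k + 1)·f(k+1) = (k + 7)·f(k) + (k**3 + 10*k**2 + 33*k + 36).
deg f ≤ 6 (via 1,1,3).
A polynomial solution: f(k) = k*(k + 2)*(k + 3)*(k + 4)*(k**2 + 12*k + 41)/90.
So s_k = (B(k−1)f/C)·t_k = (k*(k + 2)*(k + 7)*(k**2 + 12*k + 41)/(90*(k + 3)))·t_k = 2*k*(k**2 + 12*k + 41)/(15*(k**3 + 12*k**2 + 41*k + 30)).
s_(k+1) − s_k = 12*(k + 3)/(k**5 + 21*k**4 + 163*k**3 + 567*k**2 + 844*k + 420) = t_k.
Σ_(k=1)^n t_k = s_(n+1) − s_(1) = (2*(n**3 + 15*n**2 + 68*n + 54)/(15*(n**3 + 15*n**2 + 68*n + 84))) − (3/35), i.e. n*(n**2 + 15*n + 68)/(21*(n**3 + 15*n**2 + 68*n + 84)).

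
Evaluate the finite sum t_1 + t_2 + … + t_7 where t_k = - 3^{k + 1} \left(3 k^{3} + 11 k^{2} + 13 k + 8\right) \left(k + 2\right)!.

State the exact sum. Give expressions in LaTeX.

t_(k+1)/t_k = 3*(3*k**4 + 29*k**3 + 104*k**2 + 167*k + 105)/(3*k**3 + 11*k**2 + 13*k + 8).
Normal form (A,B,C) = (3*k + 9, 1, k**3 + 11*k**2/3 + 13*k/3 + 8/3).
f must satisfy (3*k + 9)·f(k+1) − (1)·f(k) = k**3 + 11*k**2/3 + 13*k/3 + 8/3.
Degrees (1,0,3) ⇒ d ≤ 2.
Solve for f: f(k) = (k**2 - k + 1)/3 (degree 2 ≤ 2).
Then R = B(k−1)f/C = (k**2 - k + 1)/(3*k**3 + 11*k**2 + 13*k + 8), so s_k = R(k)·t_k = -3**(k + 1)*(k**2 - k + 1)*factorial(k + 2).
Check: Δs_k = -3**(k + 1)*(3*k**3 + 11*k**2 + 13*k + 8)*factorial(k + 2). ✓
Telescoping: Σ = s_(8) − s_(1) = -4071263212800 − (-54) = -4071263212746.

Σ = -4071263212746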